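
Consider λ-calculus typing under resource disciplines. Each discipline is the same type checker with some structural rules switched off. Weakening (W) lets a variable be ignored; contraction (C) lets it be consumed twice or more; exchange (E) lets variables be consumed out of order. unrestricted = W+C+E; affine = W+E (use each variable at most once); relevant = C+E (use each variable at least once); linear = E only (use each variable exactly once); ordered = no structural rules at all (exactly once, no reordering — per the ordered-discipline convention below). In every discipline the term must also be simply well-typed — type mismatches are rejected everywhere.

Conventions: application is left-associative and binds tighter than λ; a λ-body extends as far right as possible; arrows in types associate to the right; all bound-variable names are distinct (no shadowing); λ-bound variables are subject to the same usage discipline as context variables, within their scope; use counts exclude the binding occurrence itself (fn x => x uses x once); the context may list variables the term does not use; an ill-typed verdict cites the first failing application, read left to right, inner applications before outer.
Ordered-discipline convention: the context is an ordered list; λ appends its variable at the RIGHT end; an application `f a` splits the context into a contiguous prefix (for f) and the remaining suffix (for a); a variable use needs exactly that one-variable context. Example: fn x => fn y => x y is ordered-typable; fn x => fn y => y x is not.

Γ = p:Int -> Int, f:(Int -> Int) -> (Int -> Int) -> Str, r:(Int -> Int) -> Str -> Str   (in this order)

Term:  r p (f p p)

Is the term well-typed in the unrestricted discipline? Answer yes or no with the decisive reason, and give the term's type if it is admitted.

yes — typability at Str is all that's needed; term : Str
variable uses: p: 3×, f: 1×, r: 1×
order of uses: r, p, f, p, p
typing: ✓ — Str
all disciplines: ordered ✗ | linear ✗ | affine ✗ | relevant ✓ | unrestricted ✓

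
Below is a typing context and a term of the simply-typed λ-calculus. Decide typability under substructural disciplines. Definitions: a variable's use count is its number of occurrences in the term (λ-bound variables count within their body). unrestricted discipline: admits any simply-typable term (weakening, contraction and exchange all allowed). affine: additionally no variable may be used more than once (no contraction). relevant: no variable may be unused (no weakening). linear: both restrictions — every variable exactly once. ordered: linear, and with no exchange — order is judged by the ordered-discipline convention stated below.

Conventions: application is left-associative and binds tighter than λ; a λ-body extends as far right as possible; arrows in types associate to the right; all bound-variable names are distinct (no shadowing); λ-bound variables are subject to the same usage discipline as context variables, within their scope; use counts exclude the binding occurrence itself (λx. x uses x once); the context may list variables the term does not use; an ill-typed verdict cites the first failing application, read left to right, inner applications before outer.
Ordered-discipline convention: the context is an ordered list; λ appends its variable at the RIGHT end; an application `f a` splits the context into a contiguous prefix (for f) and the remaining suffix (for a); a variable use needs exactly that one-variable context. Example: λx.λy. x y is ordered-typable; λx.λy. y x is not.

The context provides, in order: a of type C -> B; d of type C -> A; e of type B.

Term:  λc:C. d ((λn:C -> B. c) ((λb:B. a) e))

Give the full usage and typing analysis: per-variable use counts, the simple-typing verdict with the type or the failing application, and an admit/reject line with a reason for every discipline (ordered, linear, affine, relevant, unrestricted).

variable uses: a ×1, d ×1, e ×1, c [bound] ×1, n [bound] ×0, b [bound] ×0
use order (left to right): d, c, a, e
typing: well-typed — term : C -> A
ordered: ✗, unused: n, b — weakening required
linear: ✗, unused: n, b — weakening required
affine: ✓, none of a, d, e, c, n, b used more than once
relevant: ✗, unused: n, b — weakening required
unrestricted: ✓, simply typable at C -> A; W, C, E all held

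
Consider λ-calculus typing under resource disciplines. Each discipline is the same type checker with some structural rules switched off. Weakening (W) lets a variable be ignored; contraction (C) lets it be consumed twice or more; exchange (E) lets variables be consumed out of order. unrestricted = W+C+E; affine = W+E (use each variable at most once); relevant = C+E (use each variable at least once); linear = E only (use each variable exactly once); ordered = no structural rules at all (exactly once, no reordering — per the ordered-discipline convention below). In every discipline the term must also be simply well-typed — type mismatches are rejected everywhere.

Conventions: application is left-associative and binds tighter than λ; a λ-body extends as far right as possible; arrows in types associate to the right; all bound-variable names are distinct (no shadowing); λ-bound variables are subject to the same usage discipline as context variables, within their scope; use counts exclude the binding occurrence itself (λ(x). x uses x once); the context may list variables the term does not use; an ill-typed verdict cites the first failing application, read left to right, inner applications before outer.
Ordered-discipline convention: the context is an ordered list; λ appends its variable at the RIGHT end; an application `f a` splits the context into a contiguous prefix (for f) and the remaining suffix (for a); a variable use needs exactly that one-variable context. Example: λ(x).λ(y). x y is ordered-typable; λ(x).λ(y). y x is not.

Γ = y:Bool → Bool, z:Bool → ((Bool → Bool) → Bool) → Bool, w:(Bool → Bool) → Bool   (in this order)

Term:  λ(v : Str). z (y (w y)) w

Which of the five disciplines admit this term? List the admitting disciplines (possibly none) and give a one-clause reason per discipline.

accepted by: unrestricted
usage: y: 2×, z: 1×, w: 2×, v (bound): 0×
order of uses: z, y, w, y, w
typing: well-typed at Str → Bool
ordered: ✗, needs contraction — y ×2, w ×2; unused: v — weakening required
linear: ✗, needs contraction — y ×2, w ×2; unused: v — weakening required
affine: ✗, needs contraction — y ×2, w ×2
relevant: ✗, unused: v — weakening required
unrestricted: ✓, well-typed at Str → Bool; no restrictions here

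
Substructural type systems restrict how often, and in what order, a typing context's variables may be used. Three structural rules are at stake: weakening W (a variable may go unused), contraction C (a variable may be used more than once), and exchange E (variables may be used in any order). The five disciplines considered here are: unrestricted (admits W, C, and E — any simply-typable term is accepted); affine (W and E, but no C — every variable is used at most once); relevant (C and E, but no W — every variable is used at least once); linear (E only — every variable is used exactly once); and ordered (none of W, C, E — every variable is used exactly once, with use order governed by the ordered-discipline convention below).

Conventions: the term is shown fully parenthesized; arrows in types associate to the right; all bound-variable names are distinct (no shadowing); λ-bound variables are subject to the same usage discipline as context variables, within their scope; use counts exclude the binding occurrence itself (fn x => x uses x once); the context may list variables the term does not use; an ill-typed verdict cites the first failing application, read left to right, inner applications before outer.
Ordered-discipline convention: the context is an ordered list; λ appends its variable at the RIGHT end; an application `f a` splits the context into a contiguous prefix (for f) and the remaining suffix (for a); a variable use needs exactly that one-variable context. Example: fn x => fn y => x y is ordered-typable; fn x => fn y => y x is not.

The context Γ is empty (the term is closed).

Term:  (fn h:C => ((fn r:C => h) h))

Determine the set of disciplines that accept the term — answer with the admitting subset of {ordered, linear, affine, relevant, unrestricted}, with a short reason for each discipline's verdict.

admitted in: unrestricted
variable uses: h [bound] ×2; r [bound] ×0
uses in reading order: h, h
typing: the term checks, with type C -> C
ordered ✗ (repeated use of h ×2; r left unused)
linear ✗ (repeated use of h ×2; r left unused)
affine ✗ (repeated use of h ×2)
relevant ✗ (r left unused)
unrestricted ✓ (type-checks (C -> C) and nothing is barred)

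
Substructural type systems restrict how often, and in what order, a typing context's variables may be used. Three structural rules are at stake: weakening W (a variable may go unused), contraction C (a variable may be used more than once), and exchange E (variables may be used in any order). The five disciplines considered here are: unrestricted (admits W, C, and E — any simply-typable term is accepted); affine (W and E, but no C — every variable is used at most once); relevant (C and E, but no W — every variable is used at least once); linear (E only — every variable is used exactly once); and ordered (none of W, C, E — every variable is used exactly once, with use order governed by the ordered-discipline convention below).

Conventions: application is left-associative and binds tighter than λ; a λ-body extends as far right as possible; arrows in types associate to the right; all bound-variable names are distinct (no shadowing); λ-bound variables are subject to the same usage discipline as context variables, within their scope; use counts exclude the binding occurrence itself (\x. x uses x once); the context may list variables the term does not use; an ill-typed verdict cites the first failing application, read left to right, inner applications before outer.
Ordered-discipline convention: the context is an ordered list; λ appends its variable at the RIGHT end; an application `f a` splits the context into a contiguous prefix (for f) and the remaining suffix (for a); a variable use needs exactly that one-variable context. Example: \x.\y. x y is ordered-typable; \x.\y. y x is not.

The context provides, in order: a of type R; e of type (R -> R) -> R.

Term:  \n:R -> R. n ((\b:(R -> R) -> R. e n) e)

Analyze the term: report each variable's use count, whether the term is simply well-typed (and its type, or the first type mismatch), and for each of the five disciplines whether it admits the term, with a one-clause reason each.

usage: a: 0, e: 2, n (bound): 2, b (bound): 0
uses in reading order: n, e, n, e
typing: well-typed — term : (R -> R) -> R
ordered ✗ (repeated use of e ×2, n ×2; a, b never used (weakening))
linear ✗ (repeated use of e ×2, n ×2; a, b never used (weakening))
affine ✗ (repeated use of e ×2, n ×2)
relevant ✗ (a, b never used (weakening))
unrestricted ✓ (simply typable at (R -> R) -> R; W, C, E all held)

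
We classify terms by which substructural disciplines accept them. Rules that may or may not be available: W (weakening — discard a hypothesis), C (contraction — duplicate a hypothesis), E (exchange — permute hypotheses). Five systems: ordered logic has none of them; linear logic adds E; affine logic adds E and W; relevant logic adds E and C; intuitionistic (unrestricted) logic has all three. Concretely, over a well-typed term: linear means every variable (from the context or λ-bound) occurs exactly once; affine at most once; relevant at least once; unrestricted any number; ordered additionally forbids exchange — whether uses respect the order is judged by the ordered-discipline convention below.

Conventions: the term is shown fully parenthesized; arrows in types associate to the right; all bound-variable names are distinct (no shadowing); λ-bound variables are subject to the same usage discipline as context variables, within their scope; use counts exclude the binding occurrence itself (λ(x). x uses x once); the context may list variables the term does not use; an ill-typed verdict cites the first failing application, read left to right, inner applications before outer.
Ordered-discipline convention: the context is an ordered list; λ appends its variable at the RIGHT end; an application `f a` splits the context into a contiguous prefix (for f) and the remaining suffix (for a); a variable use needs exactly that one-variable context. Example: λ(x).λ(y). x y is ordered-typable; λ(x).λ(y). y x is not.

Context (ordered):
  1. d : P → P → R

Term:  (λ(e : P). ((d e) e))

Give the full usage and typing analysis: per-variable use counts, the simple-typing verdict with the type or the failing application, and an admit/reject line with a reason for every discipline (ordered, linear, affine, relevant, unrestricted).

variable uses: d=1, e [bound]=2
uses in reading order: d, e, e
typing: well-typed at P → R
ordered: ✗, uses contraction: e ×2
linear: ✗, uses contraction: e ×2
affine: ✗, uses contraction: e ×2
relevant: ✓, d, e: all used, weakening unneeded
unrestricted: ✓, simply typable at P → R; W, C, E all held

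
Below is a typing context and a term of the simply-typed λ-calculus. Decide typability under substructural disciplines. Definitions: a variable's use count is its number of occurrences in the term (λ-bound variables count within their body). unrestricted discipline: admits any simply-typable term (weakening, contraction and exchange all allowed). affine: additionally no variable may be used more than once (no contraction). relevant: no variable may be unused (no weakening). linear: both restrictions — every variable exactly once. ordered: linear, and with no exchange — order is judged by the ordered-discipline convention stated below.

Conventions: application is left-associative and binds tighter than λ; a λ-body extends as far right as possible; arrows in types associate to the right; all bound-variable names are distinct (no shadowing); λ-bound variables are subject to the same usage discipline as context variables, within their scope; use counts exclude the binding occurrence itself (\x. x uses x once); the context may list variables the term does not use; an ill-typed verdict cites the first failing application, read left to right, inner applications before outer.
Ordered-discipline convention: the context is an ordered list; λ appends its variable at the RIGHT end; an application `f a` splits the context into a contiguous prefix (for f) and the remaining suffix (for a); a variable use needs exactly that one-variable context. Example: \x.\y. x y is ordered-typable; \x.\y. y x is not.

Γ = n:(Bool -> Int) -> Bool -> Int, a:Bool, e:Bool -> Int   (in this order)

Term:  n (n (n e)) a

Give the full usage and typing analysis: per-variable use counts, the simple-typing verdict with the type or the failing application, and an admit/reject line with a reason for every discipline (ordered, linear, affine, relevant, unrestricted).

variable uses: n: 3×; a: 1×; e: 1×
use order (left to right): n, n, n, e, a
typing: well-typed — term : Int
ordered: ✗, needs contraction — n ×3
linear: ✗, needs contraction — n ×3
affine: ✗, needs contraction — n ×3
relevant: ✓, every one of n, a, e appears
unrestricted: ✓, typability at Int is all that's needed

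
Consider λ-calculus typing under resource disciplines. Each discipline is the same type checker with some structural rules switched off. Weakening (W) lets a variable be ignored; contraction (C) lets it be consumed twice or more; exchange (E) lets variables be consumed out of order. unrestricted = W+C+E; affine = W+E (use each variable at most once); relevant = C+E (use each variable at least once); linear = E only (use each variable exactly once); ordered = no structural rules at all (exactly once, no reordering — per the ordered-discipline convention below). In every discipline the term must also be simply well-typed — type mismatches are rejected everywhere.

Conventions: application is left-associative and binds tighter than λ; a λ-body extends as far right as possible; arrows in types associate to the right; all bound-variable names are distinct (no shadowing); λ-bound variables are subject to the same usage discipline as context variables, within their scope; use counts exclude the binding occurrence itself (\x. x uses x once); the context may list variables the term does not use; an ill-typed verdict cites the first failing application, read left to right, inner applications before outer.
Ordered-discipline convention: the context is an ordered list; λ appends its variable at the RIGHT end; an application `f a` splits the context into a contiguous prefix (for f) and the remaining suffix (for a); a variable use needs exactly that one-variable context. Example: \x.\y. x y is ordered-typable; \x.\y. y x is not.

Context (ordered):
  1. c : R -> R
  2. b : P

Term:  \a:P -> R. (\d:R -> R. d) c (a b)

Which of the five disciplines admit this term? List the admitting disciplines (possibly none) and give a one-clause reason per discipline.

admitted in: linear, affine, relevant, unrestricted
usage: c: 1; b: 1; a (λ-bound): 1; d (λ-bound): 1
order of uses: d, c, a, b
typing: the term checks, with type (P -> R) -> R
ordered: ✗, no ordered split (uses run d, c, a, b)
linear: ✓, c, b, a, d: one use apiece
affine: ✓, none of c, b, a, d used more than once
relevant: ✓, at least one use each (c, b, a, d)
unrestricted: ✓, type-checks ((P -> R) -> R) and nothing is barred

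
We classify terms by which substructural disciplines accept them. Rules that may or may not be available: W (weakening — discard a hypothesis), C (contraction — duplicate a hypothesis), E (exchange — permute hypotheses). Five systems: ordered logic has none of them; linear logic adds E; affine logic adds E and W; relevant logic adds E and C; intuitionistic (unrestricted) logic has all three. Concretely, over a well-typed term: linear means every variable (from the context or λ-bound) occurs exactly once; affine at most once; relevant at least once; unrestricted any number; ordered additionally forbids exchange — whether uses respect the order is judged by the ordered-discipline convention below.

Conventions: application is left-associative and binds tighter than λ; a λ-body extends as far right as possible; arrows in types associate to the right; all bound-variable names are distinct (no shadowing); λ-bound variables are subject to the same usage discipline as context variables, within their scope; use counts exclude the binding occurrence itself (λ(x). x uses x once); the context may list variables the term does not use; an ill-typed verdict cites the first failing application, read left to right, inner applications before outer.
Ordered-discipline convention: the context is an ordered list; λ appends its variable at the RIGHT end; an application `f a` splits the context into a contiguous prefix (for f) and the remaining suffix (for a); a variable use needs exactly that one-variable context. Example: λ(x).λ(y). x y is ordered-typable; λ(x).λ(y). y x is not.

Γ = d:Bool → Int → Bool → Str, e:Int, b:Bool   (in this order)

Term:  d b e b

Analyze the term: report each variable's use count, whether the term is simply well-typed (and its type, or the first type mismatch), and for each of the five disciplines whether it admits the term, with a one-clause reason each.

usage: d ×1; e ×1; b ×2
uses in reading order: d, b, e, b
typing: the term checks, with type Str
ordered: ✗, repeated use of b ×2
linear: ✗, repeated use of b ×2
affine: ✗, repeated use of b ×2
relevant: ✓, every one of d, e, b appears
unrestricted: ✓, simply typable at Str; W, C, E all held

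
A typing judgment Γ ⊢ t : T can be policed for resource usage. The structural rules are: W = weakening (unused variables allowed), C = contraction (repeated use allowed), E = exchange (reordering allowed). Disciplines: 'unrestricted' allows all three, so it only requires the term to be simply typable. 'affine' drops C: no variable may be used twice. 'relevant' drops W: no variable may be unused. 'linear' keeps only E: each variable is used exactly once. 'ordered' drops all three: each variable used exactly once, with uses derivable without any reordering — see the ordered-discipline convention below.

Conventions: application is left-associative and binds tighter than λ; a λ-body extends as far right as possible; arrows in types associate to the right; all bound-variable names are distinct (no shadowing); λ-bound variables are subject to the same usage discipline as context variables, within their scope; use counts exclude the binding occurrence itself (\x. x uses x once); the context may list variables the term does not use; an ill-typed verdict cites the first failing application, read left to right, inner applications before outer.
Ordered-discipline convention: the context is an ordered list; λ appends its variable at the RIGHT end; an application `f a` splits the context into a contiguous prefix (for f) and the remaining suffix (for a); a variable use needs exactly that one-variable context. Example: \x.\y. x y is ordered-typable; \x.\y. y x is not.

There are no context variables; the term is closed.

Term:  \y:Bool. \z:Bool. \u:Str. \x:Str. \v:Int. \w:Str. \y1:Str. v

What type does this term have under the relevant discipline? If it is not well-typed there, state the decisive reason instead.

not well-typed under relevant — y, z, u, x, w, y1 left unused
variable uses: y (bound) ×0, z (bound) ×0, u (bound) ×0, x (bound) ×0, v (bound) ×1, w (bound) ×0, y1 (bound) ×0
use order (left to right): v
typing: the term checks, with type Bool -> Bool -> Str -> Str -> Int -> Str -> Str -> Int
all disciplines: ordered ✗, linear ✗, affine ✓, relevant ✗, unrestricted ✓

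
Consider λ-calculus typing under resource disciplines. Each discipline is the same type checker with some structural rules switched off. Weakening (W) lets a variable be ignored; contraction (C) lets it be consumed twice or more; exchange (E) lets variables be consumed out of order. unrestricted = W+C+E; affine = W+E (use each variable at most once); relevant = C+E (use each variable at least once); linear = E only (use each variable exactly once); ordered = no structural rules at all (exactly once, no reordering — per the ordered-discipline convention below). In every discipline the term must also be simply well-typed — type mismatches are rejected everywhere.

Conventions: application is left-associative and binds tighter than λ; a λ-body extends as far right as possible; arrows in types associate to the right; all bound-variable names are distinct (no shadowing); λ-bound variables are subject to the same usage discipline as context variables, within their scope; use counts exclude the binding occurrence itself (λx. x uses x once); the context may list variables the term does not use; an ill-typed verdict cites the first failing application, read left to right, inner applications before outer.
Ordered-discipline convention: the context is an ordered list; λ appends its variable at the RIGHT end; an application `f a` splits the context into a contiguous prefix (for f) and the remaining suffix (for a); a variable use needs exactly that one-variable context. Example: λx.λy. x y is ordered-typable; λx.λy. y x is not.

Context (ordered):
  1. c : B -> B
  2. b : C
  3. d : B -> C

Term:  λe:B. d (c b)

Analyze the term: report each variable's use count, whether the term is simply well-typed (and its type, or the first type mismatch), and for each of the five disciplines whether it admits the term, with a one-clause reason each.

variable uses: c: 1, b: 1, d: 1, e [bound]: 0
order of uses: d, c, b
typing: ill-typed: argument of type C where B is required
ordered ✗ (fails simple typing)
linear ✗ (a type mismatch blocks all five)
affine ✗ (the type mismatch rejects it)
relevant ✗ (not simply typable)
unrestricted ✗ (fails simple typing)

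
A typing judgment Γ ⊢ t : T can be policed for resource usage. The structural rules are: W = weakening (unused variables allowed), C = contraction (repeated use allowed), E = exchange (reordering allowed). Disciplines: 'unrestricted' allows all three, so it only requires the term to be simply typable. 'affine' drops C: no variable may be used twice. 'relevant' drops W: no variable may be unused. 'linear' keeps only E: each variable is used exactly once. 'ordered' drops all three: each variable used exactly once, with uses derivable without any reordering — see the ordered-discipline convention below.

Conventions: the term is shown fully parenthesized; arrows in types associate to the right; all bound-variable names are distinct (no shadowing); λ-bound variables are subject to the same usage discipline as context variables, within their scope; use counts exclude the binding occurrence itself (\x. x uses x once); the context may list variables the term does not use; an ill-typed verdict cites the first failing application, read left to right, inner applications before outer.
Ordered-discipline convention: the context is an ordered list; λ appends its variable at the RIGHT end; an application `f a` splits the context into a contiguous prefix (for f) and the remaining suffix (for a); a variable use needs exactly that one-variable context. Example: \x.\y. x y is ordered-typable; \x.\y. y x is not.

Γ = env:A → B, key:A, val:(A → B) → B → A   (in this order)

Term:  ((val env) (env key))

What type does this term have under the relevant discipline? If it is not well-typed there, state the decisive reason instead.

term : A
variable uses: env: 2×, key: 1×, val: 1×
order of uses: val, env, env, key
typing: well-typed — term : A
all disciplines: ordered ✗, linear ✗, affine ✗, relevant ✓, unrestricted ✓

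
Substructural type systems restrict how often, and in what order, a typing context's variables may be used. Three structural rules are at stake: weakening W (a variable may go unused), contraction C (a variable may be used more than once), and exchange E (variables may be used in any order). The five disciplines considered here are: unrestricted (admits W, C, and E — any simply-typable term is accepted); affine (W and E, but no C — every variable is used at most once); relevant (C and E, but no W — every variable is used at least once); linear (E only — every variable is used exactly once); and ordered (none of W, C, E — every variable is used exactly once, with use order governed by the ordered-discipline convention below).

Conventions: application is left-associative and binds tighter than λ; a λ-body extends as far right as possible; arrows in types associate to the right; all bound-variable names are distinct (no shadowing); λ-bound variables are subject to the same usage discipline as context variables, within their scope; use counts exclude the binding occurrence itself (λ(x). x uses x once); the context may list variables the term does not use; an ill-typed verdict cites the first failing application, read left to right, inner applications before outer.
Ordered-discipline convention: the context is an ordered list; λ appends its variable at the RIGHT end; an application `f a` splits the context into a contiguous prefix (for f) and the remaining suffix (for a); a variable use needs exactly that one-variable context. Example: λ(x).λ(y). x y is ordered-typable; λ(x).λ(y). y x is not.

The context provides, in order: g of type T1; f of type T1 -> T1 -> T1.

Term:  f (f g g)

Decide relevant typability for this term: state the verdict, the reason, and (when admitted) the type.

yes — none of g, f goes unused; term : T1 -> T1
usage: g ×2; f ×2
use order (left to right): f, f, g, g
typing: the term checks, with type T1 -> T1
all disciplines: ordered ✗, linear ✗, affine ✗, relevant ✓, unrestricted ✓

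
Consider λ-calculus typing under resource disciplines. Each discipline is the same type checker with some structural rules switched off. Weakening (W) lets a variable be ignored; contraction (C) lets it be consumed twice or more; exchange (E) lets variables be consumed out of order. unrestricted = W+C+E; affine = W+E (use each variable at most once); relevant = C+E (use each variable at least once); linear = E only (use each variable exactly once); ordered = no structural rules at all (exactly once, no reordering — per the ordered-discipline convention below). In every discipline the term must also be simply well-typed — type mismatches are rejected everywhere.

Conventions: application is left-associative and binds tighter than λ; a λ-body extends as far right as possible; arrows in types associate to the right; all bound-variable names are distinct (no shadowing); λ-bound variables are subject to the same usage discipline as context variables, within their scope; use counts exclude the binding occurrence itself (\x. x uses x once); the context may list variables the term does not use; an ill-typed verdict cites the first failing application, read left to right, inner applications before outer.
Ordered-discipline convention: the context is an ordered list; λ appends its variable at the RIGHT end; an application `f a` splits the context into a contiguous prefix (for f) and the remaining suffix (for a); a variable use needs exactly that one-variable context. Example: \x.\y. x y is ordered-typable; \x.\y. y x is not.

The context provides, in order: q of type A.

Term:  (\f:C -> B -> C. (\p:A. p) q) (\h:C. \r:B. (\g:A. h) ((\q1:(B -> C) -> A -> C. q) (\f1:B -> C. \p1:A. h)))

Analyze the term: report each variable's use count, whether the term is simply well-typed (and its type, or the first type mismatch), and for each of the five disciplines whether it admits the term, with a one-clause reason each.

usage: q=2, f (bound)=0, p (bound)=1, h (bound)=2, r (bound)=0, g (bound)=0, q1 (bound)=0, f1 (bound)=0, p1 (bound)=0
use order (left to right): p, q, h, q, h
typing: well-typed — term : A
ordered: ✗ — repeated use of q ×2, h ×2; unused: f, r, g, q1, f1, p1 — weakening required
linear: ✗ — repeated use of q ×2, h ×2; unused: f, r, g, q1, f1, p1 — weakening required
affine: ✗ — repeated use of q ×2, h ×2
relevant: ✗ — unused: f, r, g, q1, f1, p1 — weakening required
unrestricted: ✓ — type-checks (A) and nothing is barred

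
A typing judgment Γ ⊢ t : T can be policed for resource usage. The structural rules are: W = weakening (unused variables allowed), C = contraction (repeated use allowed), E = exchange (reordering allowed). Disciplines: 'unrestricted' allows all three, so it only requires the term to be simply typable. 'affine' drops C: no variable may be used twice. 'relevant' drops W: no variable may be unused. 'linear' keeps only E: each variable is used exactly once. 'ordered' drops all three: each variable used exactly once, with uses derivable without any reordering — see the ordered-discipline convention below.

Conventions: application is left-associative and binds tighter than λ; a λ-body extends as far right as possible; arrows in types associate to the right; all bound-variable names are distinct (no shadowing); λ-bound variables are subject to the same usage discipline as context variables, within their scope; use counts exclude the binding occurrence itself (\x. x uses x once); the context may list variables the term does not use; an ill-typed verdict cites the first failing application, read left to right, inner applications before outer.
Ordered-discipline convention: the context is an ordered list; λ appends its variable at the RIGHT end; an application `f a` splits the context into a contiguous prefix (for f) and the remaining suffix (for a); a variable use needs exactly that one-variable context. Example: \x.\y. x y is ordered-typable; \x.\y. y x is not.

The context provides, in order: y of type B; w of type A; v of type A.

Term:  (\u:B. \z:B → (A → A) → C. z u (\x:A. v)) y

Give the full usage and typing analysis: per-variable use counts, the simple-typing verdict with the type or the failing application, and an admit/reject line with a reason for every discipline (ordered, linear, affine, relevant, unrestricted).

counts: y: 1×, w: 0×, v: 1×, u [bound]: 1×, z [bound]: 1×, x [bound]: 0×
left-to-right use order: z, u, v, y
typing: ✓ — (B → (A → A) → C) → C
ordered ✗ (w, x left unused)
linear ✗ (w, x left unused)
affine ✓ (at most one use each (y, w, v, u, z, x))
relevant ✗ (w, x left unused)
unrestricted ✓ (simply typable at (B → (A → A) → C) → C; W, C, E all held)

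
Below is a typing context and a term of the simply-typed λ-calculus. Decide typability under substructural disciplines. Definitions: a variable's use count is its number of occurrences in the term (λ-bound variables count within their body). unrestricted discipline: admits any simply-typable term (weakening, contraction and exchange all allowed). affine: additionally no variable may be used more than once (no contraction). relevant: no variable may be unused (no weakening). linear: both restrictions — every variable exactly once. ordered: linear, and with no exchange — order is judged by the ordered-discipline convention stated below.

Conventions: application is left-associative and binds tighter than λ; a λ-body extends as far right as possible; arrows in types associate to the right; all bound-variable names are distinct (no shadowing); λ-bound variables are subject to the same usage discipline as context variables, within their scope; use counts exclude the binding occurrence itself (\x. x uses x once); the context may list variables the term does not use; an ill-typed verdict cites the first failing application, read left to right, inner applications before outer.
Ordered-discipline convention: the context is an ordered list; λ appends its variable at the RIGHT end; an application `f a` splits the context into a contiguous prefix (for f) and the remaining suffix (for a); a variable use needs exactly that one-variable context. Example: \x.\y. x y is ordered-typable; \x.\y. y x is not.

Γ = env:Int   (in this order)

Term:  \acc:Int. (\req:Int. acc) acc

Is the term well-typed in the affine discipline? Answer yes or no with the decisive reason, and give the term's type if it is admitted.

no — uses contraction: acc ×2
counts: env: 0×, acc (λ-bound): 2×, req (λ-bound): 0×
order of uses: acc, acc
typing: well-typed at Int → Int
per-discipline verdicts: ordered ✗; linear ✗; affine ✗; relevant ✗; unrestricted ✓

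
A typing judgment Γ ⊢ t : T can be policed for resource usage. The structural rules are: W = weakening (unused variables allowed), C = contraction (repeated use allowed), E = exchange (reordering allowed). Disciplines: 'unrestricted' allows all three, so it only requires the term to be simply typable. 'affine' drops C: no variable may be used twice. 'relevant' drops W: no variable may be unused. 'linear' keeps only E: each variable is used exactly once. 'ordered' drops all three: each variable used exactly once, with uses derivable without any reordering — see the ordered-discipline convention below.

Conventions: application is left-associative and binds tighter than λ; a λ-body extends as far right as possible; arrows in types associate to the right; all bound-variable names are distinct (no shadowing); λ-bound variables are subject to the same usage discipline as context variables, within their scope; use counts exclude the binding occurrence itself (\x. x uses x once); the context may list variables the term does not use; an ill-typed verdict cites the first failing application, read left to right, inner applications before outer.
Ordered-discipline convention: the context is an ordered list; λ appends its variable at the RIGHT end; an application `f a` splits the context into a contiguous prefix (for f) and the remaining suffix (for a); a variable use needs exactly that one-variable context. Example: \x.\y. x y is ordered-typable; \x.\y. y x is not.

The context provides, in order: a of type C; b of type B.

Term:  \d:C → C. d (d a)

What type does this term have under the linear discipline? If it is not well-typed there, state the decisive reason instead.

not well-typed under linear — needs contraction — d ×2; b left unused
counts: a=1; b=0; d [bound]=2
order of uses: d, d, a
typing: well-typed at (C → C) → C
across the five disciplines: ordered ✗; linear ✗; affine ✗; relevant ✗; unrestricted ✓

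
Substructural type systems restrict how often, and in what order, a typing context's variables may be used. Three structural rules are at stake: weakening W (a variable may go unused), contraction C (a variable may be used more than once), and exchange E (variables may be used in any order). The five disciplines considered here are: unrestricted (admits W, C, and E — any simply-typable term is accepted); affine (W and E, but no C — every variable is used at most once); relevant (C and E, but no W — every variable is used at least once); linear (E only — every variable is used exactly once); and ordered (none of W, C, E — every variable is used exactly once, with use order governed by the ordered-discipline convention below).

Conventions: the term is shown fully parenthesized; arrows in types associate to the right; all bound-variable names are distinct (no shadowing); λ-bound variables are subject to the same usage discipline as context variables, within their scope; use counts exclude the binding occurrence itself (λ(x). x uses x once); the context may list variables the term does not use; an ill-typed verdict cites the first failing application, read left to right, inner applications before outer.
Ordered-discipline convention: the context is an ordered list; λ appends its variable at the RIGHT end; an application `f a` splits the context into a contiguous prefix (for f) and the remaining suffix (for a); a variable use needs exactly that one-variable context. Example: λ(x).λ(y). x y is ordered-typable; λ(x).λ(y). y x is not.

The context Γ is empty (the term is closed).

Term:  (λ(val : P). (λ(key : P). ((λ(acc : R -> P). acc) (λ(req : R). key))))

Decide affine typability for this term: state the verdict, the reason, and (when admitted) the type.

yes — no duplicate uses among val, key, acc, req; term : P -> P -> R -> P
usage: val (λ-bound): 0, key (λ-bound): 1, acc (λ-bound): 1, req (λ-bound): 0
order of uses: acc, key
typing: well-typed at P -> P -> R -> P
summary: ordered ✗ | linear ✗ | affine ✓ | relevant ✗ | unrestricted ✓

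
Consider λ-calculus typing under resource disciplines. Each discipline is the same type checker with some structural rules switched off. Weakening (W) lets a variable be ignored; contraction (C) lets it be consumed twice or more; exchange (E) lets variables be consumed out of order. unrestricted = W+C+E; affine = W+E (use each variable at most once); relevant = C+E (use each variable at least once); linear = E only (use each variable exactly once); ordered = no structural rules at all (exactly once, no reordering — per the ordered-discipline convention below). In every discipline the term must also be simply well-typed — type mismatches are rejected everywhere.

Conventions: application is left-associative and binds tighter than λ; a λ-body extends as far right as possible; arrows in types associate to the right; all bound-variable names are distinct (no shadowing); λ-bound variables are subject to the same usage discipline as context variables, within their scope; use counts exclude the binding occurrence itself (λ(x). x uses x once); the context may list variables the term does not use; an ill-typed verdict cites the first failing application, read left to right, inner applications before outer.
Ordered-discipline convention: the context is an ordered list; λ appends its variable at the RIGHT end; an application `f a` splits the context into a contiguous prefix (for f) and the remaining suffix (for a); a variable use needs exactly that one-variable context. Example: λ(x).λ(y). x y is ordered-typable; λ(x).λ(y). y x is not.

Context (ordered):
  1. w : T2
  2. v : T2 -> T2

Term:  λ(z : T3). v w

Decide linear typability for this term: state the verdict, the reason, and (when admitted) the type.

no — unused: z — weakening required
usage: w: 1; v: 1; z [bound]: 0
left-to-right use order: v, w
typing: the term checks, with type T3 -> T2
summary: ordered ✗ | linear ✗ | affine ✓ | relevant ✗ | unrestricted ✓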